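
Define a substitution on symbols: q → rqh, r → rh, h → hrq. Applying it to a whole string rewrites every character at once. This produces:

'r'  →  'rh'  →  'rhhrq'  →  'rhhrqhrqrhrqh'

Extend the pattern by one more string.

Replace each of the 13 characters of rhhrqhrqrhrqh in place — rh hrq hrq rh rqh hrq rh rqh rh hrq rh rqh hrq — and concatenate.

rhhrqhrqrhrqhhrqrhrqhrhhrqrhrqhhrq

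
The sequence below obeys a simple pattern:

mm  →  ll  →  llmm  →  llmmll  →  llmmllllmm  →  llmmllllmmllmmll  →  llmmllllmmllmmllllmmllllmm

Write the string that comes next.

llmmllllmmllmmllllmmllllmmllmmllllmmllmmll

Each term (from the third on) is the previous term followed by the one before it: term 3 = ll·mm = llmm.
Continuing: llmmllllmmllmmllllmmllllmm · llmmllllmmllmmll gives term 8.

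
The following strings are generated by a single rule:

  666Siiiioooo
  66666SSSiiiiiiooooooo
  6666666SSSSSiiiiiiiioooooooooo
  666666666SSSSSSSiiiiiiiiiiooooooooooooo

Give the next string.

66666666666SSSSSSSSSiiiiiiiiiiiioooooooooooooooo

Term n consists of 2n+1 6's, followed by 2n-1 S's, followed by 2n+2 i's, followed by 3n+1 o's (n = 1, 2, …).
For the next term, n = 5, so the run lengths are 11, 9, 12, 16.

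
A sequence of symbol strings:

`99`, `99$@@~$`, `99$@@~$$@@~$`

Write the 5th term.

Each term is the previous one with $@@~$ appended.
From 99$@@~$$@@~$, 2 further steps: 99$@@~$$@@~$ → 99$@@~$$@@~$$@@~$ → (answer).

99$@@~$$@@~$$@@~$$@@~$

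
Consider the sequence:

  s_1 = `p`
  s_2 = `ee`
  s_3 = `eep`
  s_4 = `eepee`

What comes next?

eepeeeep

From term 3 onward, concatenate the last term with the second-to-last: ee·p = eep, eep·ee = eepee, …
The next term joins eepee and eep.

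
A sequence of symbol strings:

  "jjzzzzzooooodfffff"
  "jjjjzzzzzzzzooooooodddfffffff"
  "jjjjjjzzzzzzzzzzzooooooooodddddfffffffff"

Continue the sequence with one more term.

Term n consists of 2n j's, followed by 3n+2 z's, followed by 2n+3 o's, followed by 2n-1 d's, followed by 2n+3 f's (n = 1, 2, …).
For the next term, n = 4, so the run lengths are 8, 14, 11, 7, 11.

jjjjjjjjzzzzzzzzzzzzzzooooooooooodddddddfffffffffff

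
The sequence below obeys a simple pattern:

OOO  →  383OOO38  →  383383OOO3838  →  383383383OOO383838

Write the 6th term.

383383383383383OOO3838383838

Every step adds 383 to the front and 38 to the end of the previous string.
From 383383383OOO383838, 2 further steps: 383383383OOO383838 → 383383383383OOO38383838 → (answer).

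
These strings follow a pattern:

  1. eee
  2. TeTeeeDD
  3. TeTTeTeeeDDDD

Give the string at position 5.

Every step adds TeT to the front and DD to the end of the previous string.
From TeTTeTeeeDDDD, 2 further steps: TeTTeTeeeDDDD → TeTTeTTeTeeeDDDDDD → (answer).

TeTTeTTeTTeTeeeDDDDDDDD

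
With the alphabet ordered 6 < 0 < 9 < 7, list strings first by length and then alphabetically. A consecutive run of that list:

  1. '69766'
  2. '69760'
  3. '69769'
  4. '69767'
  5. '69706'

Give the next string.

Find the rightmost character of 69706 below 7, bump it to the next letter, and reset everything to its right to 6.

69700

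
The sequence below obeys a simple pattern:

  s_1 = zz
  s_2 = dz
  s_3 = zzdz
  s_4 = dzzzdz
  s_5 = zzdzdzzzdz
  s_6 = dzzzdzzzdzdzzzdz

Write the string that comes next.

Each term (from the third on) is the two preceding terms concatenated in order: term 3 = zz·dz = zzdz.
So term 7 is zzdzdzzzdz·dzzzdzzzdzdzzzdz.

zzdzdzzzdzdzzzdzzzdzdzzzdz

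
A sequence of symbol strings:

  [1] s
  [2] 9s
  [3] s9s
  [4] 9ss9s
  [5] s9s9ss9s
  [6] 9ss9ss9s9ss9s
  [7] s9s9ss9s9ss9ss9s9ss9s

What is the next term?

9ss9ss9s9ss9ss9s9ss9s9ss9ss9s9ss9s

Each term (from the third on) is the two preceding terms concatenated in order: term 3 = s·9s = s9s.
So term 8 is 9ss9ss9s9ss9s·s9s9ss9s9ss9ss9s9ss9s.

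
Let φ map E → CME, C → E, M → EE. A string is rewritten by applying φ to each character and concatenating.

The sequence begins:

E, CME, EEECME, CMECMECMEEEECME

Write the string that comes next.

Rewriting the 15 symbols of CMECMECMEEEECME one by one yields E EE CME E EE CME E EE CME CME CME CME E EE CME; concatenated:

EEECMEEEECMEEEECMECMECMECMEEEECME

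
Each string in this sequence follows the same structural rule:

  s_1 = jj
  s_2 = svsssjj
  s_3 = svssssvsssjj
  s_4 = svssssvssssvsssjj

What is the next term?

Every step adds svsss at the front: s(k+1) = svsss·s(k).
Applying this once more to svssssvssssvsssjj:

svssssvssssvssssvsssjj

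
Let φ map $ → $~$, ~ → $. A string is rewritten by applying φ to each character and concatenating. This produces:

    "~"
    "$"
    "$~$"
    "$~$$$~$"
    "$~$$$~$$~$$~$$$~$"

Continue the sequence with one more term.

$~$$$~$$~$$~$$$~$$~$$$~$$~$$$~$$~$$~$$$~$

φ($~$$$~$$~$$~$$$~$) expands symbol-by-symbol to $~$ $ $~$ $~$ $~$ $ $~$ $~$ $ $~$ $~$ $ $~$ $~$ $~$ $ $~$; joining the 17 pieces gives the next term.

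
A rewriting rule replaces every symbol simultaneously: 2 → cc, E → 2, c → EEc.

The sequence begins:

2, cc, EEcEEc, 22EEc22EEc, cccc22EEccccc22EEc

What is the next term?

EEcEEcEEcEEccccc22EEcEEcEEcEEcEEccccc22EEc

φ(cccc22EEccccc22EEc) expands symbol-by-symbol to EEc EEc EEc EEc cc cc 2 2 EEc EEc EEc EEc EEc cc cc 2 2 EEc; joining the 18 pieces gives the next term.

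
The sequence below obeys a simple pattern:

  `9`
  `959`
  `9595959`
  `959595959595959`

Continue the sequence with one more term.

Each string is two copies of the previous one joined by '5'.
Doubling 959595959595959 with '5' between the halves:

9595959595959595959595959595959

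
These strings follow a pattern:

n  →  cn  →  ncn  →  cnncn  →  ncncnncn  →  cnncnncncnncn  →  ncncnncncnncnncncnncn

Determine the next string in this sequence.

This is a Fibonacci-style word recurrence s(k) = s(k−2)·s(k−1): e.g. n·cn = ncn.
So term 8 is cnncnncncnncn·ncncnncncnncnncncnncn.

cnncnncncnncnncncnncncnncnncncnncn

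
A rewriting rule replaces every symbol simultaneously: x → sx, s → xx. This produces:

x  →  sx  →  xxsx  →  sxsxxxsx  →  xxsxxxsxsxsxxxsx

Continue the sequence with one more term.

Applying the rule to each of the 16 symbols of xxsxxxsxsxsxxxsx gives the pieces sx sx xx sx sx sx xx sx xx sx xx sx sx sx xx sx, which concatenate to the answer.

sxsxxxsxsxsxxxsxxxsxxxsxsxsxxxsx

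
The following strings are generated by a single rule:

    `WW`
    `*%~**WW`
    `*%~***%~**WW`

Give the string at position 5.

*%~***%~***%~***%~**WW

Each term is the previous one with *%~** prepended.
From *%~***%~**WW, 2 further steps: *%~***%~**WW → *%~***%~***%~**WW → (answer).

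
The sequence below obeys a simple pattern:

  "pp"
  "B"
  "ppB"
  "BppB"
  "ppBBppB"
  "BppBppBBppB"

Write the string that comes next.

Each term (from the third on) is the two preceding terms concatenated in order: term 3 = pp·B = ppB.
Continuing: ppBBppB · BppBppBBppB gives term 7.

ppBBppBBppBppBBppB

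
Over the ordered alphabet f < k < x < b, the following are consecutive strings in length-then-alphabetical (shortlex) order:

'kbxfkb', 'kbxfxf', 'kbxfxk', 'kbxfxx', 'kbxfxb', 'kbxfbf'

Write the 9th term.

Continuing the enumeration 3 steps past kbxfbf: kbxfbf → kbxfbk → kbxfbx → (answer).

kbxfbb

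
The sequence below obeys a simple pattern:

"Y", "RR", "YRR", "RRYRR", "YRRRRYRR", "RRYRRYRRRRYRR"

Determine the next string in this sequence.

From term 3 onward, concatenate the second-to-last term with the last: Y·RR = YRR, RR·YRR = RRYRR, …
So term 7 is YRRRRYRR·RRYRRYRRRRYRR.

YRRRRYRRRRYRRYRRRRYRR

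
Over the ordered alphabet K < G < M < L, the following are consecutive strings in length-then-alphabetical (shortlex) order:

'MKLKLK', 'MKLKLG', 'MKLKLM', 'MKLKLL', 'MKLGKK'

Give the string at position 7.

MKLGKM

Continuing the enumeration 2 steps past MKLGKK: MKLGKK → MKLGKG → (answer).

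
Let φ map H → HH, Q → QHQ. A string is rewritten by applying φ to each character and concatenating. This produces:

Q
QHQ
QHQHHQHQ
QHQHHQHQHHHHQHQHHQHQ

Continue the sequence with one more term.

QHQHHQHQHHHHQHQHHQHQHHHHHHHHQHQHHQHQHHHHQHQHHQHQ

φ(QHQHHQHQHHHHQHQHHQHQ) expands symbol-by-symbol to QHQ HH QHQ HH HH QHQ HH QHQ HH HH HH HH QHQ HH QHQ HH HH QHQ HH QHQ; joining the 20 pieces gives the next term.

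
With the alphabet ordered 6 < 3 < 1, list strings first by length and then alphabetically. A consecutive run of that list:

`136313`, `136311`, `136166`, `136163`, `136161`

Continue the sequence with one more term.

136136

Find the rightmost character of 136161 below 1, bump it to the next letter, and reset everything to its right to 6.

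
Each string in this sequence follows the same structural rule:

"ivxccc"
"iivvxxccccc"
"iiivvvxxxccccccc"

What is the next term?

Reading off run lengths: i runs 1, 2, 3; v runs 1, 2, 3; x runs 1, 2, 3; c runs 3, 5, 7 — each is linear in n (n = 1, 2, …).
At n = 4 the blocks have lengths 4, 4, 4, 9.

iiiivvvvxxxxccccccccc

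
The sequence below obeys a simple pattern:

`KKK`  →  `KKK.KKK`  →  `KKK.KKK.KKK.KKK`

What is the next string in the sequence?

Every step duplicates the string with '.' between the halves.
One more doubling of KKK.KKK.KKK.KKK gives the answer.

KKK.KKK.KKK.KKK.KKK.KKK.KKK.KKK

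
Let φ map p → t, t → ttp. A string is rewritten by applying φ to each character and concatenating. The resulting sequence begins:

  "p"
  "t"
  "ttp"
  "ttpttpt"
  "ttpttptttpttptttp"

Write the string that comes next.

ttpttptttpttptttpttpttptttpttptttpttpttpt

φ(ttpttptttpttptttp) expands symbol-by-symbol to ttp ttp t ttp ttp t ttp ttp ttp t ttp ttp t ttp ttp ttp t; joining the 17 pieces gives the next term.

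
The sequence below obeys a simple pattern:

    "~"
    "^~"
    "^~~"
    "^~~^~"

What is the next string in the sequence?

^~~^~^~~

From term 3 onward, concatenate the last term with the second-to-last: ^~·~ = ^~~, ^~~·^~ = ^~~^~, …
Continuing: ^~~^~ · ^~~ gives term 5.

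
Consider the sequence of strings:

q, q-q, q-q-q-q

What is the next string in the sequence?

s(k+1) = s(k)·-·s(k) — each term doubles the last with '-' between the halves.
Doubling q-q-q-q with '-' between the halves:

q-q-q-q-q-q-q-q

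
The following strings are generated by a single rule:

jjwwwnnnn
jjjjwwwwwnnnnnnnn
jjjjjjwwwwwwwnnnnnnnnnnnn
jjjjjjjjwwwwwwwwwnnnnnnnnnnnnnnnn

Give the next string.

Reading off run lengths: j runs 2, 4, 6, 8; w runs 3, 5, 7, 9; n runs 4, 8, 12, 16 — each is linear in n (n = 1, 2, …).
At n = 5 the blocks have lengths 10, 11, 20.

jjjjjjjjjjwwwwwwwwwwwnnnnnnnnnnnnnnnnnnnn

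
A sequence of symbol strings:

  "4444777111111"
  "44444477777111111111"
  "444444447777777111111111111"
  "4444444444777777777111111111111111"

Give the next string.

44444444444477777777777111111111111111111

The n-th term is 2n 4's then 2n-1 7's then 3n 1's, where the shown terms are n = 2, 3, 4, 5.
At n = 6 the blocks have lengths 12, 11, 18.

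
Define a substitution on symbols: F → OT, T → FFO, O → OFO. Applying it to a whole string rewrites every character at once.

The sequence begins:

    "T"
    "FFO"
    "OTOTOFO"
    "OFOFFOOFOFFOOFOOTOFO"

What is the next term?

φ(OFOFFOOFOFFOOFOOTOFO) expands symbol-by-symbol to OFO OT OFO OT OT OFO OFO OT OFO OT OT OFO OFO OT OFO OFO FFO OFO OT OFO; joining the 20 pieces gives the next term.

OFOOTOFOOTOTOFOOFOOTOFOOTOTOFOOFOOTOFOOFOFFOOFOOTOFO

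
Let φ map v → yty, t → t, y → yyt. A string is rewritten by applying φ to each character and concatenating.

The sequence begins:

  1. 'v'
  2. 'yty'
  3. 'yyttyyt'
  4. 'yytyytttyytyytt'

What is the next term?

Rewriting the 15 symbols of yytyytttyytyytt one by one yields yyt yyt t yyt yyt t t t yyt yyt t yyt yyt t t; concatenated:

yytyyttyytyyttttyytyyttyytyyttt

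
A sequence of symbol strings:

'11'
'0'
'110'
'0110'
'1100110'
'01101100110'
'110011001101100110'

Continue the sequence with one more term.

Each term (from the third on) is the two preceding terms concatenated in order: term 3 = 11·0 = 110.
The next term joins 01101100110 and 110011001101100110.

01101100110110011001101100110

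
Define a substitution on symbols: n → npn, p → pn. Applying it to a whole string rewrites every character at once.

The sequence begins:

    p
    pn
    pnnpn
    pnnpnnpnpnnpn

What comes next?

Applying the rule to each of the 13 symbols of pnnpnnpnpnnpn gives the pieces pn npn npn pn npn npn pn npn pn npn npn pn npn, which concatenate to the answer.

pnnpnnpnpnnpnnpnpnnpnpnnpnnpnpnnpn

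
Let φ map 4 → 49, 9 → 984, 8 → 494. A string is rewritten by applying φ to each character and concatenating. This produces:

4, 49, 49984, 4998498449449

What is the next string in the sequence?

Applying the rule to each of the 13 symbols of 4998498449449 gives the pieces 49 984 984 494 49 984 494 49 49 984 49 49 984, which concatenate to the answer.

499849844944998449449499844949984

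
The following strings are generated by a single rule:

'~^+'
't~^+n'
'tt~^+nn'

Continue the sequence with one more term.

ttt~^+nnn

Every step adds t to the front and n to the end of the previous string.
So the next term is t·tt~^+nn·n.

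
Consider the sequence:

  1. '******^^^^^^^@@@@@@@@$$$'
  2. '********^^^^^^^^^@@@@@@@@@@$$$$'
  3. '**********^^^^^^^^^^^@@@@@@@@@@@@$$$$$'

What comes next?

************^^^^^^^^^^^^^@@@@@@@@@@@@@@$$$$$$

The n-th term is 2n *'s then 2n+1 ^'s then 2n+2 @'s then n $'s, where the shown terms are n = 3, 4, 5.
Setting n = 6 gives 12, 13, 14, 6 characters in each block.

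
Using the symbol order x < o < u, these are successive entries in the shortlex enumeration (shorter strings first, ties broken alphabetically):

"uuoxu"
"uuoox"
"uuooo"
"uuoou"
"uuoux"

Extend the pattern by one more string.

The successor of uuoux increments the rightmost position that isn't already u and resets every position after it to x.

uuouo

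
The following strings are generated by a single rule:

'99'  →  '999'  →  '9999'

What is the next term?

The strings grow by a fixed prefix 9 each time.
One more step from 9999 gives the answer.

99999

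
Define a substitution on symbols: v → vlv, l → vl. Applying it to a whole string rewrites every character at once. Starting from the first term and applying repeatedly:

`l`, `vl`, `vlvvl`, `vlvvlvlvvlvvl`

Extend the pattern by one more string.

Rewriting the 13 symbols of vlvvlvlvvlvvl one by one yields vlv vl vlv vlv vl vlv vl vlv vlv vl vlv vlv vl; concatenated:

vlvvlvlvvlvvlvlvvlvlvvlvvlvlvvlvvl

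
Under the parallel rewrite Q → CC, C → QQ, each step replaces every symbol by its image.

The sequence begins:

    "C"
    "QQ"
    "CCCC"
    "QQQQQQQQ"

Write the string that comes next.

CCCCCCCCCCCCCCCC

Rewriting each symbol of QQQQQQQQ: Q→CC, Q→CC, Q→CC, Q→CC, Q→CC, Q→CC, Q→CC, Q→CC, which concatenates to CC CC CC CC CC CC CC CC.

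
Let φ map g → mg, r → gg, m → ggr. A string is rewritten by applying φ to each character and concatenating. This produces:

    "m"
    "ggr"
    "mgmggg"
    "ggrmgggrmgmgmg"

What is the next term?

mgmgggggrmgmgmgggggrmgggrmgggrmg

Replace each of the 14 characters of ggrmgggrmgmgmg in place — mg mg gg ggr mg mg mg gg ggr mg ggr mg ggr mg — and concatenate.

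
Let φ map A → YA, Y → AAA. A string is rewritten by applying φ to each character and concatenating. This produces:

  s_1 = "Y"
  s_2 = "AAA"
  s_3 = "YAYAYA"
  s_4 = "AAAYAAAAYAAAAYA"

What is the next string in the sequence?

YAYAYAAAAYAYAYAYAAAAYAYAYAYAAAAYA

Applying the rule to each of the 15 symbols of AAAYAAAAYAAAAYA gives the pieces YA YA YA AAA YA YA YA YA AAA YA YA YA YA AAA YA, which concatenate to the answer.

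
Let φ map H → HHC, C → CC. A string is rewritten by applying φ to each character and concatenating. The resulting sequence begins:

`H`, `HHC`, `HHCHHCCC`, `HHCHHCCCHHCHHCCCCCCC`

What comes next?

HHCHHCCCHHCHHCCCCCCCHHCHHCCCHHCHHCCCCCCCCCCCCCCC

Applying the rule to each of the 20 symbols of HHCHHCCCHHCHHCCCCCCC gives the pieces HHC HHC CC HHC HHC CC CC CC HHC HHC CC HHC HHC CC CC CC CC CC CC CC, which concatenate to the answer.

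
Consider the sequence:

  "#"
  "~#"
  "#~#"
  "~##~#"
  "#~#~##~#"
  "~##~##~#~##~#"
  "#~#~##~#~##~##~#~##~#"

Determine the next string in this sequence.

~##~##~#~##~##~#~##~#~##~##~#~##~#

Each term (from the third on) is the two preceding terms concatenated in order: term 3 = #·~# = #~#.
So term 8 is ~##~##~#~##~#·#~#~##~#~##~##~#~##~#.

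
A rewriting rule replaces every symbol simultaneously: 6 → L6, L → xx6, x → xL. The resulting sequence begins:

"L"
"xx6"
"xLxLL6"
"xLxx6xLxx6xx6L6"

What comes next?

xLxx6xLxLL6xLxx6xLxLL6xLxLL6xx6L6

φ(xLxx6xLxx6xx6L6) expands symbol-by-symbol to xL xx6 xL xL L6 xL xx6 xL xL L6 xL xL L6 xx6 L6; joining the 15 pieces gives the next term.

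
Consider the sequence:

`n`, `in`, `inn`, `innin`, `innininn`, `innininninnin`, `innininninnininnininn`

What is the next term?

innininninnininnininninnininninnin

Each term (from the third on) is the previous term followed by the one before it: term 3 = in·n = inn.
The next term joins innininninnininnininn and innininninnin.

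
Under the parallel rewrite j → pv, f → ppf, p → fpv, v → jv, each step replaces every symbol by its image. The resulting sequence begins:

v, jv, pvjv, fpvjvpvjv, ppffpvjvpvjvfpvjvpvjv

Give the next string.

Rewriting the 21 symbols of ppffpvjvpvjvfpvjvpvjv one by one yields fpv fpv ppf ppf fpv jv pv jv fpv jv pv jv ppf fpv jv pv jv fpv jv pv jv; concatenated:

fpvfpvppfppffpvjvpvjvfpvjvpvjvppffpvjvpvjvfpvjvpvjv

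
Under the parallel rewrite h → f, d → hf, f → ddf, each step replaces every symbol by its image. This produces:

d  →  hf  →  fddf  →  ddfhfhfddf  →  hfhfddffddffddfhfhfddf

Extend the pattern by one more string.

Applying the rule to each of the 22 symbols of hfhfddffddffddfhfhfddf gives the pieces f ddf f ddf hf hf ddf ddf hf hf ddf ddf hf hf ddf f ddf f ddf hf hf ddf, which concatenate to the answer.

fddffddfhfhfddfddfhfhfddfddfhfhfddffddffddfhfhfddf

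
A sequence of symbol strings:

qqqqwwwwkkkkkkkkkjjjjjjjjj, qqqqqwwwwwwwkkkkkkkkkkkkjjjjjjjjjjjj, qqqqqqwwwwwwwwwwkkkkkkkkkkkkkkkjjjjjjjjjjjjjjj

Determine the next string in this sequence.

Each string has the form q^{n+2} w^{3n-2} k^{3n+3} j^{3n+3}, where the shown terms are n = 2, 3, 4.
For the next term, n = 5, so the run lengths are 7, 13, 18, 18.

qqqqqqqwwwwwwwwwwwwwkkkkkkkkkkkkkkkkkkjjjjjjjjjjjjjjjjjj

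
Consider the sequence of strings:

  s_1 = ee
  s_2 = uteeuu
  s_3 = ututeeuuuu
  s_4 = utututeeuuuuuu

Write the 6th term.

utututututeeuuuuuuuuuu

s(k+1) = ut·s(k)·uu, so each term gains ut as a prefix and uu as a suffix.
From utututeeuuuuuu, 2 further steps: utututeeuuuuuu → ututututeeuuuuuuuu → (answer).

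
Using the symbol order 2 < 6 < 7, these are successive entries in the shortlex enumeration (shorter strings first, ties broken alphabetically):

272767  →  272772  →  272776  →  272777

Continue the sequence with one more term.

Treat 272777 as a base-3 numeral over the given alphabet and add one, carrying through any trailing 7's.

276222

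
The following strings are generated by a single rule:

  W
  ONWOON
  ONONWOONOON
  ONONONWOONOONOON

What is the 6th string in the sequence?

ONONONONONWOONOONOONOONOON

s(k+1) = ON·s(k)·OON, so each term gains ON as a prefix and OON as a suffix.
From ONONONWOONOONOON, 2 further steps: ONONONWOONOONOON → ONONONONWOONOONOONOON → (answer).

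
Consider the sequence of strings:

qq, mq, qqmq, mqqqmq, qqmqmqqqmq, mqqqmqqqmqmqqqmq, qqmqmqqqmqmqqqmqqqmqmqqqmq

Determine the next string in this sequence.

mqqqmqqqmqmqqqmqqqmqmqqqmqmqqqmqqqmqmqqqmq

From term 3 onward, concatenate the second-to-last term with the last: qq·mq = qqmq, mq·qqmq = mqqqmq, …
Continuing: mqqqmqqqmqmqqqmq · qqmqmqqqmqmqqqmqqqmqmqqqmq gives term 8.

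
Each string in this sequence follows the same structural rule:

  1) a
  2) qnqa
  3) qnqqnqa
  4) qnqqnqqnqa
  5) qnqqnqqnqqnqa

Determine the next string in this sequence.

Each term is the previous one with qnq prepended.
One more step from qnqqnqqnqqnqa gives the answer.

qnqqnqqnqqnqqnqa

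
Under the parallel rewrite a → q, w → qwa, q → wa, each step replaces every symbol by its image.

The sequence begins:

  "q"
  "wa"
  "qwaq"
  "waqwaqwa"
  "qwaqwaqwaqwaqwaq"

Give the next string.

waqwaqwaqwaqwaqwaqwaqwaqwaqwaqwa

Replace each of the 16 characters of qwaqwaqwaqwaqwaq in place — wa qwa q wa qwa q wa qwa q wa qwa q wa qwa q wa — and concatenate.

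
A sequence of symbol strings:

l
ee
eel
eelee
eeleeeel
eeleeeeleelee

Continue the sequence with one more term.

eeleeeeleeleeeeleeeel

This is a Fibonacci-style word recurrence s(k) = s(k−1)·s(k−2): e.g. ee·l = eel.
Continuing: eeleeeeleelee · eeleeeel gives term 7.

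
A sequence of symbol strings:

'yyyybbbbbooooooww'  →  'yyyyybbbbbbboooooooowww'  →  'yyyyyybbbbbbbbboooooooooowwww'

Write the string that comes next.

yyyyyyybbbbbbbbbbboooooooooooowwwww

Term n consists of n+1 y's, followed by 2n-1 b's, followed by 2n o's, followed by n-1 w's, where the shown terms are n = 3, 4, 5.
At n = 6 the blocks have lengths 7, 11, 12, 5.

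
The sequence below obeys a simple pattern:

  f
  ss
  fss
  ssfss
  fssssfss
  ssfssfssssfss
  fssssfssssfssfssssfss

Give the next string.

Each term (from the third on) is the two preceding terms concatenated in order: term 3 = f·ss = fss.
The next term joins ssfssfssssfss and fssssfssssfssfssssfss.

ssfssfssssfssfssssfssssfssfssssfss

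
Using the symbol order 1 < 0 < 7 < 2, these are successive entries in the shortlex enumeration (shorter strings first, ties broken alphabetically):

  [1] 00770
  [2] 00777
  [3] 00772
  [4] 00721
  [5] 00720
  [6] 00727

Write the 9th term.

Advancing 3 positions from 00727 through 00727 → 00722 → 00211 reaches term 9.

00210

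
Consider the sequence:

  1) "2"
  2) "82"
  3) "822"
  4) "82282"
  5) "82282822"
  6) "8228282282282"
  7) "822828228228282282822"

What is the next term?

8228282282282822828228228282282282

This is a Fibonacci-style word recurrence s(k) = s(k−1)·s(k−2): e.g. 82·2 = 822.
So term 8 is 822828228228282282822·8228282282282.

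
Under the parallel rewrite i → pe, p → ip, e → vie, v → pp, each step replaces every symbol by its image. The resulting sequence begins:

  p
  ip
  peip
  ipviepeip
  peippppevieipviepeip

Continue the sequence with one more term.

Rewriting the 20 symbols of peippppevieipviepeip one by one yields ip vie pe ip ip ip ip vie pp pe vie pe ip pp pe vie ip vie pe ip; concatenated:

ipviepeipipipipviepppeviepeippppevieipviepeip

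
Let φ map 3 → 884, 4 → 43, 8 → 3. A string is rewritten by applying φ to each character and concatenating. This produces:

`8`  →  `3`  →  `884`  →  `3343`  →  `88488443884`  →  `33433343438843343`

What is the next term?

884884438848848844388443884334388488443884

Applying the rule to each of the 17 symbols of 33433343438843343 gives the pieces 884 884 43 884 884 884 43 884 43 884 3 3 43 884 884 43 884, which concatenate to the answer.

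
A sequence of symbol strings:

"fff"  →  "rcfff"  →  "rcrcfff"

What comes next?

rcrcrcfff

Every step adds rc at the front: s(k+1) = rc·s(k).
So the next term is rc·rcrcfff.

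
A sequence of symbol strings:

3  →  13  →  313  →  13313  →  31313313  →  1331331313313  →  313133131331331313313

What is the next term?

Each term (from the third on) is the two preceding terms concatenated in order: term 3 = 3·13 = 313.
The next term joins 1331331313313 and 313133131331331313313.

1331331313313313133131331331313313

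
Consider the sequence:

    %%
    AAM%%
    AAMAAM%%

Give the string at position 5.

AAMAAMAAMAAM%%

The strings grow by a fixed prefix AAM each time.
From AAMAAM%%, 2 further steps: AAMAAM%% → AAMAAMAAM%% → (answer).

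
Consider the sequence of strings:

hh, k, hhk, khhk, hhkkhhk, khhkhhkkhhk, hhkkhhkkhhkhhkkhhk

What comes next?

khhkhhkkhhkhhkkhhkkhhkhhkkhhk

This is a Fibonacci-style word recurrence s(k) = s(k−2)·s(k−1): e.g. hh·k = hhk.
The next term joins khhkhhkkhhk and hhkkhhkkhhkhhkkhhk.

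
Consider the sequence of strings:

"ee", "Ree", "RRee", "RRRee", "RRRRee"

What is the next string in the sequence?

RRRRRee

Every step adds R at the front: s(k+1) = R·s(k).
So the next term is R·RRRRee.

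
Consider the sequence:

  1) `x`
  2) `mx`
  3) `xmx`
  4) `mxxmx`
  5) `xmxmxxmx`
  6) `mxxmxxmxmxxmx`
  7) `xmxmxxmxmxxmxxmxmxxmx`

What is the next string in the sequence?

From term 3 onward, concatenate the second-to-last term with the last: x·mx = xmx, mx·xmx = mxxmx, …
So term 8 is mxxmxxmxmxxmx·xmxmxxmxmxxmxxmxmxxmx.

mxxmxxmxmxxmxxmxmxxmxmxxmxxmxmxxmx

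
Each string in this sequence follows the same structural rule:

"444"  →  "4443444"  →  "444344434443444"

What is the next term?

Each string is two copies of the previous one joined by '3'.
One more doubling of 444344434443444 gives the answer.

4443444344434443444344434443444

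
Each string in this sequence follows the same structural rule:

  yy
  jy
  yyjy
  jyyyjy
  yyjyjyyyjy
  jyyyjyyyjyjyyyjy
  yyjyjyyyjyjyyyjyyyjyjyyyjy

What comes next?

jyyyjyyyjyjyyyjyyyjyjyyyjyjyyyjyyyjyjyyyjy

Each term (from the third on) is the two preceding terms concatenated in order: term 3 = yy·jy = yyjy.
The next term joins jyyyjyyyjyjyyyjy and yyjyjyyyjyjyyyjyyyjyjyyyjy.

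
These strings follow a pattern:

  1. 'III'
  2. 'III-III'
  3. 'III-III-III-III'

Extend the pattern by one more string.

Each string is two copies of the previous one joined by '-'.
So the next term is two copies of III-III-III-III with '-' between the halves.

III-III-III-III-III-III-III-III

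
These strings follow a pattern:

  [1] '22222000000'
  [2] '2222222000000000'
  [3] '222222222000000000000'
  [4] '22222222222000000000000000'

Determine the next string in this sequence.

2222222222222000000000000000000

Term n consists of 2n+1 2's, followed by 3n 0's, where the shown terms are n = 2, 3, 4, 5.
Setting n = 6 gives 13, 18 characters in each block.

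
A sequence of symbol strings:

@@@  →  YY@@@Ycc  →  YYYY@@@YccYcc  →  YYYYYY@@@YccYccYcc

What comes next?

s(k+1) = YY·s(k)·Ycc, so each term gains YY as a prefix and Ycc as a suffix.
So the next term is YY·YYYYYY@@@YccYccYcc·Ycc.

YYYYYYYY@@@YccYccYccYcc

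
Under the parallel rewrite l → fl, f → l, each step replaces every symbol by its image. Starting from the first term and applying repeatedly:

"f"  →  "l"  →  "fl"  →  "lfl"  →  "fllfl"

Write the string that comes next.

Expanding fllfl: f→l, l→fl, l→fl, f→l, l→fl. Concatenated: l fl fl l fl.

lflfllfl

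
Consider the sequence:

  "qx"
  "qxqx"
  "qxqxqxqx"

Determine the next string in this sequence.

Each string is two copies of the previous one concatenated.
So the next term is two copies of qxqxqxqx.

qxqxqxqxqxqxqxqx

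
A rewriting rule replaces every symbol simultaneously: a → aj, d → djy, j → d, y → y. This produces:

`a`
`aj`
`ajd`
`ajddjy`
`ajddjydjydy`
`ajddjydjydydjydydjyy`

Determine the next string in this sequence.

Applying the rule to each of the 20 symbols of ajddjydjydydjydydjyy gives the pieces aj d djy djy d y djy d y djy y djy d y djy y djy d y y, which concatenate to the answer.

ajddjydjydydjydydjyydjydydjyydjydyy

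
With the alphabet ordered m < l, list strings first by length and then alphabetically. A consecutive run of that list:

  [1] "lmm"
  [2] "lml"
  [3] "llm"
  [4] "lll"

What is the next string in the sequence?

lll is the last string of length 3, so the next is the first of length 4: m repeated 4 times.

mmmm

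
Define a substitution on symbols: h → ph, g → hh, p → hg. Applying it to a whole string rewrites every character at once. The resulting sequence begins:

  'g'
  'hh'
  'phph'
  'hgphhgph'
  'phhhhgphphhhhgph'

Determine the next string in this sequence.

hgphphphphhhhgphhgphphphphhhhgph

φ(phhhhgphphhhhgph) expands symbol-by-symbol to hg ph ph ph ph hh hg ph hg ph ph ph ph hh hg ph; joining the 16 pieces gives the next term.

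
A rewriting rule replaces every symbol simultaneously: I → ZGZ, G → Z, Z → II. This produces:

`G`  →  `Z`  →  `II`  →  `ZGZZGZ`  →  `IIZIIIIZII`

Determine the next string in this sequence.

Rewriting each symbol of IIZIIIIZII: I→ZGZ, I→ZGZ, Z→II, I→ZGZ, I→ZGZ, I→ZGZ, I→ZGZ, Z→II, I→ZGZ, I→ZGZ, which concatenates to ZGZ ZGZ II ZGZ ZGZ ZGZ ZGZ II ZGZ ZGZ.

ZGZZGZIIZGZZGZZGZZGZIIZGZZGZ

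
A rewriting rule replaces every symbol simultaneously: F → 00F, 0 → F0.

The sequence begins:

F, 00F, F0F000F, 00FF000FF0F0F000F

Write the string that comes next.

F0F000F00FF0F0F000F00FF000FF000FF0F0F000F

Applying the rule to each of the 17 symbols of 00FF000FF0F0F000F gives the pieces F0 F0 00F 00F F0 F0 F0 00F 00F F0 00F F0 00F F0 F0 F0 00F, which concatenate to the answer.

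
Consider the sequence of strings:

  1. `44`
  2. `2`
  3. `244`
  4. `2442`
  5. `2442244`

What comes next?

Each term (from the third on) is the previous term followed by the one before it: term 3 = 2·44 = 244.
Continuing: 2442244 · 2442 gives term 6.

24422442442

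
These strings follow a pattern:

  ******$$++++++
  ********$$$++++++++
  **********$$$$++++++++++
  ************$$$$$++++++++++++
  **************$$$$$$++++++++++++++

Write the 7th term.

******************$$$$$$$$++++++++++++++++++

Each string has the form *^{2n} $^{n-1} +^{2n}, where the shown terms are n = 3, 4, 5, 6, 7.
At n = 9 the blocks have lengths 18, 8, 18.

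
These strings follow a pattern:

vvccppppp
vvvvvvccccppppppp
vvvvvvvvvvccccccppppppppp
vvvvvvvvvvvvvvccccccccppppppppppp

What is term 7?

vvvvvvvvvvvvvvvvvvvvvvvvvvccccccccccccccppppppppppppppppp

Reading off run lengths: v runs 2, 6, 10, 14; c runs 2, 4, 6, 8; p runs 5, 7, 9, 11 — each is linear in n (n = 1, 2, …).
At n = 7 the blocks have lengths 26, 14, 17.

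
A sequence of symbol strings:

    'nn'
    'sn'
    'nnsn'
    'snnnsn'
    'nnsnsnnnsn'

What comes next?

snnnsnnnsnsnnnsn

Each term (from the third on) is the two preceding terms concatenated in order: term 3 = nn·sn = nnsn.
Continuing: snnnsn · nnsnsnnnsn gives term 6.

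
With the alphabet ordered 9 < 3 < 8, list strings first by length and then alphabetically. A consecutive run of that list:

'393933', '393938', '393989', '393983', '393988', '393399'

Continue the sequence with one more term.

393393

Find the rightmost character of 393399 below 8, bump it to the next letter, and reset everything to its right to 9.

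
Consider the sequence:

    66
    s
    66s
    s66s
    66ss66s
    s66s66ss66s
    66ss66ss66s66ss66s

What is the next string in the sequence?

s66s66ss66s66ss66ss66s66ss66s

Each term (from the third on) is the two preceding terms concatenated in order: term 3 = 66·s = 66s.
The next term joins s66s66ss66s and 66ss66ss66s66ss66s.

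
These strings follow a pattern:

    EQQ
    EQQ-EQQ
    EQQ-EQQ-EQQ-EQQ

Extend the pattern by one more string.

Every step duplicates the string with '-' between the halves.
One more doubling of EQQ-EQQ-EQQ-EQQ gives the answer.

EQQ-EQQ-EQQ-EQQ-EQQ-EQQ-EQQ-EQQ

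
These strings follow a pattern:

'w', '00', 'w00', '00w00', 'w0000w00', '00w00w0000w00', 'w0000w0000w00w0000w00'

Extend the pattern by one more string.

Each term (from the third on) is the two preceding terms concatenated in order: term 3 = w·00 = w00.
The next term joins 00w00w0000w00 and w0000w0000w00w0000w00.

00w00w0000w00w0000w0000w00w0000w00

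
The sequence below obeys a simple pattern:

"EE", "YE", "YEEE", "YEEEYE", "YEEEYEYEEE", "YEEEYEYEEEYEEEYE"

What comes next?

From term 3 onward, concatenate the last term with the second-to-last: YE·EE = YEEE, YEEE·YE = YEEEYE, …
So term 7 is YEEEYEYEEEYEEEYE·YEEEYEYEEE.

YEEEYEYEEEYEEEYEYEEEYEYEEE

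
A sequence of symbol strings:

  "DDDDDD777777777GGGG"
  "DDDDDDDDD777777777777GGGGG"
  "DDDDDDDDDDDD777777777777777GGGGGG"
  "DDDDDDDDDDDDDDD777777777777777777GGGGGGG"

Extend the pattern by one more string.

DDDDDDDDDDDDDDDDDD777777777777777777777GGGGGGGG

The n-th term is 3n D's then 3n+3 7's then n+2 G's, where the shown terms are n = 2, 3, 4, 5.
At n = 6 the blocks have lengths 18, 21, 8.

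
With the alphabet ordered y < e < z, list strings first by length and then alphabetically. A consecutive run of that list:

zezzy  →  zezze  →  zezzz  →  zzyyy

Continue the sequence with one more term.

zzyye

The successor of zzyyy increments the rightmost position that isn't already z and resets every position after it to y.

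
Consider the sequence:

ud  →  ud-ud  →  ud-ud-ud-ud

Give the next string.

Each string is two copies of the previous one joined by '-'.
Doubling ud-ud-ud-ud with '-' between the halves:

ud-ud-ud-ud-ud-ud-ud-ud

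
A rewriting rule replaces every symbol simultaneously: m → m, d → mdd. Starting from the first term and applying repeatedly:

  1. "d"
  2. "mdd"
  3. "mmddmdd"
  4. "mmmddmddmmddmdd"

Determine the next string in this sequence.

Rewriting the 15 symbols of mmmddmddmmddmdd one by one yields m m m mdd mdd m mdd mdd m m mdd mdd m mdd mdd; concatenated:

mmmmddmddmmddmddmmmddmddmmddmdd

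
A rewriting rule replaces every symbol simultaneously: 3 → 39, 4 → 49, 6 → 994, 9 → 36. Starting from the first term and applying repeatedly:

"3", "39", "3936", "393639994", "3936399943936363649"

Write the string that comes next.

Rewriting the 19 symbols of 3936399943936363649 one by one yields 39 36 39 994 39 36 36 36 49 39 36 39 994 39 994 39 994 49 36; concatenated:

393639994393636364939363999439994399944936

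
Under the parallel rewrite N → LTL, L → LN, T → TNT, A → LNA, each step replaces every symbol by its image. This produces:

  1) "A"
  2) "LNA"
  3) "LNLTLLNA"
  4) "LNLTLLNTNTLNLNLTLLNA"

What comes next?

LNLTLLNTNTLNLNLTLTNTLTLTNTLNLTLLNLTLLNTNTLNLNLTLLNA

Replace each of the 20 characters of LNLTLLNTNTLNLNLTLLNA in place — LN LTL LN TNT LN LN LTL TNT LTL TNT LN LTL LN LTL LN TNT LN LN LTL LNA — and concatenate.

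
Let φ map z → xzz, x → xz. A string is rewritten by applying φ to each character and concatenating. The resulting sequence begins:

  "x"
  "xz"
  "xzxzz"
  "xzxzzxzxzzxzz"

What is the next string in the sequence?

xzxzzxzxzzxzzxzxzzxzxzzxzzxzxzzxzz

φ(xzxzzxzxzzxzz) expands symbol-by-symbol to xz xzz xz xzz xzz xz xzz xz xzz xzz xz xzz xzz; joining the 13 pieces gives the next term.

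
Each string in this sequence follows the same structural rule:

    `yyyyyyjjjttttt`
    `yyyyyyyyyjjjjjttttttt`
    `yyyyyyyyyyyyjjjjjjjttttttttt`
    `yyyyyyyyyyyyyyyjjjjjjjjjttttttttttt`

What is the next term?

yyyyyyyyyyyyyyyyyyjjjjjjjjjjjttttttttttttt

Term n consists of 3n+3 y's, followed by 2n+1 j's, followed by 2n+3 t's (n = 1, 2, …).
For the next term, n = 5, so the run lengths are 18, 11, 13.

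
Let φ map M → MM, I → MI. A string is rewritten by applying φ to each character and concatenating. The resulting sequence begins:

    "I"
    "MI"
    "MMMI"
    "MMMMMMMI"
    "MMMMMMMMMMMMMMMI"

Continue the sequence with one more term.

Replace each of the 16 characters of MMMMMMMMMMMMMMMI in place — MM MM MM MM MM MM MM MM MM MM MM MM MM MM MM MI — and concatenate.

MMMMMMMMMMMMMMMMMMMMMMMMMMMMMMMI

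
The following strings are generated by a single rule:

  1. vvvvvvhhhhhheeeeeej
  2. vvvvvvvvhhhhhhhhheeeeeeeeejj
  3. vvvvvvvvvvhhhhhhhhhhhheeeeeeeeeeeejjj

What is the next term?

Reading off run lengths: v runs 6, 8, 10; h runs 6, 9, 12; e runs 6, 9, 12; j runs 1, 2, 3 — each is linear in n, where the shown terms are n = 2, 3, 4.
At n = 5 the blocks have lengths 12, 15, 15, 4.

vvvvvvvvvvvvhhhhhhhhhhhhhhheeeeeeeeeeeeeeejjjj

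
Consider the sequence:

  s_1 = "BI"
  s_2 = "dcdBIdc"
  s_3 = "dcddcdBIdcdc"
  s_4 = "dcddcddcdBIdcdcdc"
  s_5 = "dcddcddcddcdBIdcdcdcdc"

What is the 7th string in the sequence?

dcddcddcddcddcddcdBIdcdcdcdcdcdc

s(k+1) = dcd·s(k)·dc, so each term gains dcd as a prefix and dc as a suffix.
From dcddcddcddcdBIdcdcdcdc, 2 further steps: dcddcddcddcdBIdcdcdcdc → dcddcddcddcddcdBIdcdcdcdcdc → (answer).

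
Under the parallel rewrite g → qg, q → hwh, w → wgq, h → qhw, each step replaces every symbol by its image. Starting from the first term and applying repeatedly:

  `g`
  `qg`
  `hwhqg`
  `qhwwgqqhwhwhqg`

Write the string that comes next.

hwhqhwwgqwgqqghwhhwhqhwwgqqhwwgqqhwhwhqg

Applying the rule to each of the 14 symbols of qhwwgqqhwhwhqg gives the pieces hwh qhw wgq wgq qg hwh hwh qhw wgq qhw wgq qhw hwh qg, which concatenate to the answer.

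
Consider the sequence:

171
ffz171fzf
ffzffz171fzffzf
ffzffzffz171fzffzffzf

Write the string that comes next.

Each term wraps the previous one in ffz on the left and fzf on the right.
Applying this once more to ffzffzffz171fzffzffzf:

ffzffzffzffz171fzffzffzffzf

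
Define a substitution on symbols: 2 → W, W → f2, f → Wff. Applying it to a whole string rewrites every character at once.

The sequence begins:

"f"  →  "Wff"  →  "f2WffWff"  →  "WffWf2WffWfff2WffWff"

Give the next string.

f2WffWfff2WffWf2WffWfff2WffWffWffWf2WffWfff2WffWff

φ(WffWf2WffWfff2WffWff) expands symbol-by-symbol to f2 Wff Wff f2 Wff W f2 Wff Wff f2 Wff Wff Wff W f2 Wff Wff f2 Wff Wff; joining the 20 pieces gives the next term.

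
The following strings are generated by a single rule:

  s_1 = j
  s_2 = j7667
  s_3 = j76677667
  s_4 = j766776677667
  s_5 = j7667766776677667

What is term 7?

Every step adds 7667 to the end: s(k+1) = s(k)·7667.
From j7667766776677667, 2 further steps: j7667766776677667 → j76677667766776677667 → (answer).

j766776677667766776677667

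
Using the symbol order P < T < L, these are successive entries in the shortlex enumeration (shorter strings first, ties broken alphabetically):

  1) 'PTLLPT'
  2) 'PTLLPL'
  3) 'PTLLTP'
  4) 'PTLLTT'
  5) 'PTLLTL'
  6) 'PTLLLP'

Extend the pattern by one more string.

Treat PTLLLP as a base-3 numeral over the given alphabet and add one, carrying through any trailing L's.

PTLLLT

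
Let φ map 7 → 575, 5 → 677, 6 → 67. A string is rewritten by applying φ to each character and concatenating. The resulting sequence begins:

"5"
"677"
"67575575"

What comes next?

Apply φ to 67575575 symbol by symbol: 6→67, 7→575, 5→677, 7→575, 5→677, 5→677, 7→575, 5→677; joined: 67 575 677 575 677 677 575 677.

67575677575677677575677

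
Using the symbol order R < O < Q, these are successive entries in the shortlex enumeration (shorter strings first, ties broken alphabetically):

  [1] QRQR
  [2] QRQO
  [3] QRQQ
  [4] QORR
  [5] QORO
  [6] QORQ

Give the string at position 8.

Continuing the enumeration 2 steps past QORQ: QORQ → QOOR → (answer).

QOOO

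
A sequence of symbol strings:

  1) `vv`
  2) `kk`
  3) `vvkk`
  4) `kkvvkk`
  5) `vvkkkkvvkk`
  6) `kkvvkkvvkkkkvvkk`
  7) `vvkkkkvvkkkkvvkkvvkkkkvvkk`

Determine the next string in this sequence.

kkvvkkvvkkkkvvkkvvkkkkvvkkkkvvkkvvkkkkvvkk

Each term (from the third on) is the two preceding terms concatenated in order: term 3 = vv·kk = vvkk.
Continuing: kkvvkkvvkkkkvvkk · vvkkkkvvkkkkvvkkvvkkkkvvkk gives term 8.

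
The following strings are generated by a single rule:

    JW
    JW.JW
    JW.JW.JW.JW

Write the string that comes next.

JW.JW.JW.JW.JW.JW.JW.JW

s(k+1) = s(k)·.·s(k) — each term doubles the last with '.' between the halves.
So the next term is two copies of JW.JW.JW.JW with '.' between the halves.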